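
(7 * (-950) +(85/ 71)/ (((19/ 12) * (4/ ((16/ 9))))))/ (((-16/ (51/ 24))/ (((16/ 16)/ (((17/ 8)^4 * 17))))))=2.55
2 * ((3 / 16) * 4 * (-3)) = -9 / 2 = -4.50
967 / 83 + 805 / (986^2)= 940180347 / 80692268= 11.65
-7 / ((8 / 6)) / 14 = -3 / 8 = -0.38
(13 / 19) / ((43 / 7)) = 91 / 817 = 0.11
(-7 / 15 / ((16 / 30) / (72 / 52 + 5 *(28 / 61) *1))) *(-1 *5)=51065 / 3172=16.10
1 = 1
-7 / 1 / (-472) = 7 / 472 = 0.01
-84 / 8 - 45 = -111 / 2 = -55.50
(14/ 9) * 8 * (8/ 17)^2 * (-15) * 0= 0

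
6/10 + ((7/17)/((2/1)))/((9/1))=953/1530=0.62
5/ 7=0.71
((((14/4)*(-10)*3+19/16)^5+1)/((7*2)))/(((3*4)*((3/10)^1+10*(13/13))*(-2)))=9030673202768375/2592079872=3483948.66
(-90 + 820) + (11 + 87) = 828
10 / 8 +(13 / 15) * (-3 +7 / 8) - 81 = -9791 / 120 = -81.59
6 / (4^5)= 3 / 512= 0.01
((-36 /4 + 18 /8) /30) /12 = -3 /160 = -0.02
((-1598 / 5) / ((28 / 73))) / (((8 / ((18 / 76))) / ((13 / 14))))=-6824259 / 297920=-22.91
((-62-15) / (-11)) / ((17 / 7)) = 49 / 17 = 2.88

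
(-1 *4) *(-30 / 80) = 3 / 2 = 1.50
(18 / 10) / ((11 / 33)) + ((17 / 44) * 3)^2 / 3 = 56607 / 9680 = 5.85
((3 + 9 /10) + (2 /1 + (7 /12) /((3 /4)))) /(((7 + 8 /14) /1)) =4207 /4770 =0.88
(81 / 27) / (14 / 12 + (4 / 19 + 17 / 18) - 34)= -513 / 5417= -0.09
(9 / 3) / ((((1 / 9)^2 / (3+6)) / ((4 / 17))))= 8748 / 17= 514.59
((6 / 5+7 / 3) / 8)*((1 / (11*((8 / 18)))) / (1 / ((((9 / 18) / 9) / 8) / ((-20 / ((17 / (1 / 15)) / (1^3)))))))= -901 / 112640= -0.01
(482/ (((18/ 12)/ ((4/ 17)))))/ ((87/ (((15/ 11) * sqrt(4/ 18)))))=19280 * sqrt(2)/ 48807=0.56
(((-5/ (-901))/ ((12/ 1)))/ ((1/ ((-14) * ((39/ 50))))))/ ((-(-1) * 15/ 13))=-1183/ 270300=-0.00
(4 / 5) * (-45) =-36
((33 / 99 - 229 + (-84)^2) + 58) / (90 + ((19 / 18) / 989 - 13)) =122572704 / 1370773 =89.42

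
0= 0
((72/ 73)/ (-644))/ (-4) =9/ 23506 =0.00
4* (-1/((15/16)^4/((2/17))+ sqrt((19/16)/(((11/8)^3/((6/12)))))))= -600567644160000/980616264689939+ 3023656976384* sqrt(209)/980616264689939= -0.57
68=68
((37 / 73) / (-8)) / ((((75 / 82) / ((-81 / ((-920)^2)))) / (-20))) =-40959 / 308936000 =-0.00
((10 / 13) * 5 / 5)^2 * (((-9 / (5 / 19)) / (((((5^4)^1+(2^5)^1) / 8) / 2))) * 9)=-54720 / 12337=-4.44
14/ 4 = 7/ 2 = 3.50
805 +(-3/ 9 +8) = 2438/ 3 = 812.67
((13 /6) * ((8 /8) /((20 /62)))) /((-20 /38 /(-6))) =76.57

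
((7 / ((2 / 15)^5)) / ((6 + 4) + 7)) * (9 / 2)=47840625 / 1088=43971.16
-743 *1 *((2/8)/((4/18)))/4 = -6687/32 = -208.97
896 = 896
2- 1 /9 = 17 /9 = 1.89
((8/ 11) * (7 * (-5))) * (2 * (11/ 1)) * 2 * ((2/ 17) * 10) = -22400/ 17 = -1317.65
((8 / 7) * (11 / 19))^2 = 0.44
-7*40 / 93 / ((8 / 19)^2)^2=-4561235 / 47616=-95.79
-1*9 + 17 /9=-64 /9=-7.11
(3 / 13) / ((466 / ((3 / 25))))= 9 / 151450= 0.00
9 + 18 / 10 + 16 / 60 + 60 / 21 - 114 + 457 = 37477 / 105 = 356.92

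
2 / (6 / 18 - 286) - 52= -44570 / 857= -52.01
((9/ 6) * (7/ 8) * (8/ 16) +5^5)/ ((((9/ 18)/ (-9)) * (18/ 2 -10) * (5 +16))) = 300063/ 112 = 2679.13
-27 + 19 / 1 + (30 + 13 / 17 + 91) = 1934 / 17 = 113.76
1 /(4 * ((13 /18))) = 9 /26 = 0.35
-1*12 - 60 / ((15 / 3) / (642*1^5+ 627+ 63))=-15996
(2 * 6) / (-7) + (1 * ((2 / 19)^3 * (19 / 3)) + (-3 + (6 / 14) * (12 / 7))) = -210793 / 53067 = -3.97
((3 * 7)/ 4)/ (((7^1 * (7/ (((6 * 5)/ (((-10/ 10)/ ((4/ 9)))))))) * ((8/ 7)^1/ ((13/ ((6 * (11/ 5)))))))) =-325/ 264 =-1.23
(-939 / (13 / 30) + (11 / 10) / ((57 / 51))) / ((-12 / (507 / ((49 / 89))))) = 126322417 / 760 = 166213.71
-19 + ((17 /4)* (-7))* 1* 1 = -195 /4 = -48.75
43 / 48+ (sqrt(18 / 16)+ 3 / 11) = 3 * sqrt(2) / 4+ 617 / 528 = 2.23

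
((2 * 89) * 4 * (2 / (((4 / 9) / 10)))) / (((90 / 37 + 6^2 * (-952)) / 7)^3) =-0.00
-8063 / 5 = -1612.60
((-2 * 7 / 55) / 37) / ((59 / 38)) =-532 / 120065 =-0.00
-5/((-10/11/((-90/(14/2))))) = -495/7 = -70.71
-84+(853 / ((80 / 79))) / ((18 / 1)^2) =-2109893 / 25920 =-81.40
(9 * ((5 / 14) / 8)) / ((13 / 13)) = 45 / 112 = 0.40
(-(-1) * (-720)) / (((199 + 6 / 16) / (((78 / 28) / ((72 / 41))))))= -12792 / 2233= -5.73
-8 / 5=-1.60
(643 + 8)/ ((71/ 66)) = 42966/ 71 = 605.15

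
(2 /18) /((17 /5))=5 /153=0.03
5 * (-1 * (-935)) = 4675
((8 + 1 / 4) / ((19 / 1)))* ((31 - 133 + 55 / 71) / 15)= -79057 / 26980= -2.93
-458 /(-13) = 458 /13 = 35.23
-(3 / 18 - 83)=82.83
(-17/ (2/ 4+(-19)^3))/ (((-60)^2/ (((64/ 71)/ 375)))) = 136/ 82173403125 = 0.00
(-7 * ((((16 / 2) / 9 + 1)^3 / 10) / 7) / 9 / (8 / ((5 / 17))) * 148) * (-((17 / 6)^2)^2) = 893090053 / 34012224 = 26.26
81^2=6561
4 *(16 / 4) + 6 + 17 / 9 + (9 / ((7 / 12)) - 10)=29.32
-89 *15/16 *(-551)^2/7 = -405307335/112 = -3618815.49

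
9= 9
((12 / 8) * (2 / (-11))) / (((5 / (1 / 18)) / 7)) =-7 / 330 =-0.02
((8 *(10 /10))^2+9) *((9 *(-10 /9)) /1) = -730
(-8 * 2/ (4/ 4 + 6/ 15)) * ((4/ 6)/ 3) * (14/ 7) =-320/ 63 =-5.08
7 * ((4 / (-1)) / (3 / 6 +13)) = -56 / 27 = -2.07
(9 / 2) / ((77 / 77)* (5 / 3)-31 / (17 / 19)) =-459 / 3364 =-0.14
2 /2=1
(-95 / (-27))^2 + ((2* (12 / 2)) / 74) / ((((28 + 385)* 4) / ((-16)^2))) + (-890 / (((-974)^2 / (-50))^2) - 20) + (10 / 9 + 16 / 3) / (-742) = -7.60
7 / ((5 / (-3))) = -21 / 5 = -4.20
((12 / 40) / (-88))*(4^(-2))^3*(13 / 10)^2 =-507 / 360448000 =-0.00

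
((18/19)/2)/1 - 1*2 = -29/19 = -1.53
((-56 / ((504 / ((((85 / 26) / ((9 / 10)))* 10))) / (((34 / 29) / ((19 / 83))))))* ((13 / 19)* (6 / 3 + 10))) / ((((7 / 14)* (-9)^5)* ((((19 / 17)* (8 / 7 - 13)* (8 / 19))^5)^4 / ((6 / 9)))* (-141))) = -11715129228333080055715426109337559746591336125 / 368914223285977977253244348034733936697496160159591385833666510848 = -0.00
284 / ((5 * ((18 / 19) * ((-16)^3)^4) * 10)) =1349 / 63331869759897600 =0.00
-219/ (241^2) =-219/ 58081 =-0.00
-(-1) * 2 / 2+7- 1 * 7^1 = 1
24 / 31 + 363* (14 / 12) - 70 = 21965 / 62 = 354.27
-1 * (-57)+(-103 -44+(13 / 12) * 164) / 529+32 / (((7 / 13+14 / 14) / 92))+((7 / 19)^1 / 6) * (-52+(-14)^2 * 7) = 13448963 / 6555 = 2051.71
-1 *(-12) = 12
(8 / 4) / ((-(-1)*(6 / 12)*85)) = 4 / 85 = 0.05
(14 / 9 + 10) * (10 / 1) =1040 / 9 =115.56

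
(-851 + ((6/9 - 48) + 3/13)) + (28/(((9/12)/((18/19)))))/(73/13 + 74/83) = -892.67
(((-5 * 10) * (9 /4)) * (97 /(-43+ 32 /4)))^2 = 19053225 /196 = 97210.33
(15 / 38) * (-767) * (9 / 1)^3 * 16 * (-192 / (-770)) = -1288265472 / 1463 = -880564.23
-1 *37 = -37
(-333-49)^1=-382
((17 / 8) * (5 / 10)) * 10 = 85 / 8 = 10.62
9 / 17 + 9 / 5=198 / 85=2.33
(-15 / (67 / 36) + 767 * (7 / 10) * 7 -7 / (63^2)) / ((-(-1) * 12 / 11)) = 15671459287 / 4558680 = 3437.72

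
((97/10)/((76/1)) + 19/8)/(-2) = -951/760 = -1.25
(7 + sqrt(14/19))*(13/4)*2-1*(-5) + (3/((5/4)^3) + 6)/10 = 13*sqrt(266)/38 + 64067/1250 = 56.83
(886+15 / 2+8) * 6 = 5409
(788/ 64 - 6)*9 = 909/ 16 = 56.81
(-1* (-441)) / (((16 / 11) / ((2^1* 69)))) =334719 / 8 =41839.88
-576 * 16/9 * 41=-41984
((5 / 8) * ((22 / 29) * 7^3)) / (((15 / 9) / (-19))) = -215061 / 116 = -1853.97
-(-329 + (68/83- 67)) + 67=38361/83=462.18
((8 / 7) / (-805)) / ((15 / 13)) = -104 / 84525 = -0.00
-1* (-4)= 4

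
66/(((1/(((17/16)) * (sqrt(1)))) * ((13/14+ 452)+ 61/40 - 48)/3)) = 58905/113807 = 0.52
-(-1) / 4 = 1 / 4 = 0.25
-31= -31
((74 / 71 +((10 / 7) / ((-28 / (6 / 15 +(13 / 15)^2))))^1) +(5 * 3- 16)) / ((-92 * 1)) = 737 / 4115160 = 0.00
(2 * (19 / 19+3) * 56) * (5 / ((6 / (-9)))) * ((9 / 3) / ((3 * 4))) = -840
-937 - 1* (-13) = -924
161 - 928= -767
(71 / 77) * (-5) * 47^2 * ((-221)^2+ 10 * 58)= -38755701095 / 77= -503320793.44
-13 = -13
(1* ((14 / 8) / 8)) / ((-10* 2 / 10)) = -7 / 64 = -0.11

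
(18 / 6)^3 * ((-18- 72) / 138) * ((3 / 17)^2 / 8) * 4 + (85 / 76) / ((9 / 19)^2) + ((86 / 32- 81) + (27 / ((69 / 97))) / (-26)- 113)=-21060808627 / 111988656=-188.06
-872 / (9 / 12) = -1162.67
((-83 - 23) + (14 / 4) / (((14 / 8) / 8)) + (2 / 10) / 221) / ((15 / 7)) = -696143 / 16575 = -42.00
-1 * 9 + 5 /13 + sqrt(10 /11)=-112 /13 + sqrt(110) /11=-7.66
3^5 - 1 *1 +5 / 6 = 1457 / 6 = 242.83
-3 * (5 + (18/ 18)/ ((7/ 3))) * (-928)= 105792/ 7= 15113.14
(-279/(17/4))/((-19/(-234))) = -261144/323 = -808.50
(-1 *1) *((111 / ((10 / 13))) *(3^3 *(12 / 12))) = -38961 / 10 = -3896.10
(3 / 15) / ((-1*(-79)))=1 / 395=0.00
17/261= 0.07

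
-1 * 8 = -8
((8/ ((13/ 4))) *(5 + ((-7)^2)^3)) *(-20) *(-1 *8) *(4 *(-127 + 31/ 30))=-303523475456/ 13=-23347959650.46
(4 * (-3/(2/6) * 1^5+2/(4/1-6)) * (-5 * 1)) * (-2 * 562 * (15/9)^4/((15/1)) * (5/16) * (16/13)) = -44476.10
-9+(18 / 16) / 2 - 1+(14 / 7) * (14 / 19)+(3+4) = -293 / 304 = -0.96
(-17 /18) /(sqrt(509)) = -17* sqrt(509) /9162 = -0.04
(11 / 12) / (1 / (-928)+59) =2552 / 164253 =0.02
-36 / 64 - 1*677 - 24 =-11225 / 16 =-701.56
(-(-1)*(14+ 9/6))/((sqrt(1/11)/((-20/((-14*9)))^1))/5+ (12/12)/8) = -852500/56629+ 781200*sqrt(11)/56629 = 30.70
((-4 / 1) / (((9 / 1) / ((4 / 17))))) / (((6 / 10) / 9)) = -80 / 51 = -1.57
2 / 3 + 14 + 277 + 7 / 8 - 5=6901 / 24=287.54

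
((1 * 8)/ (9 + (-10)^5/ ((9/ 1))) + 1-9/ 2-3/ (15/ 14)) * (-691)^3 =2077171913036907/ 999190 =2078855786.22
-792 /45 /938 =-44 /2345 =-0.02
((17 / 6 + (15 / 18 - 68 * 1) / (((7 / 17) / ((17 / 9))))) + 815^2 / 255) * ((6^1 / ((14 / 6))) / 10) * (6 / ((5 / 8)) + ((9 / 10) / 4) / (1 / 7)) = 1100866981 / 166600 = 6607.85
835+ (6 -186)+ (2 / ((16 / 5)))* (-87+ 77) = 2595 / 4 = 648.75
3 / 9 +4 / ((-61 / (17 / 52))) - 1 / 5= 1331 / 11895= 0.11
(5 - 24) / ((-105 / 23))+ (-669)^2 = 46994342 / 105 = 447565.16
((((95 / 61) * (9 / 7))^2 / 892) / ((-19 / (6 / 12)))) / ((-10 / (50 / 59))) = 192375 / 19191221224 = 0.00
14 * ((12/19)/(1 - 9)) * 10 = -210/19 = -11.05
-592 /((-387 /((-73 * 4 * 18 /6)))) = -172864 /129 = -1340.03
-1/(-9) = 1/9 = 0.11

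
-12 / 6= -2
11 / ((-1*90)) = -11 / 90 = -0.12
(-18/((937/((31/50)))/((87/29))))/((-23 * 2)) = 837/1077550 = 0.00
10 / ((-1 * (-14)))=5 / 7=0.71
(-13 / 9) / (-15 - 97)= 13 / 1008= 0.01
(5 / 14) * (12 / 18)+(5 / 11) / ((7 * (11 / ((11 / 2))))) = 125 / 462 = 0.27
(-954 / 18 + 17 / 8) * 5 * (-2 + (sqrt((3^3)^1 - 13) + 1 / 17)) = 67155 / 136 - 2035 * sqrt(14) / 8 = -458.00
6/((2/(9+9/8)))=243/8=30.38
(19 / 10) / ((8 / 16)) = 3.80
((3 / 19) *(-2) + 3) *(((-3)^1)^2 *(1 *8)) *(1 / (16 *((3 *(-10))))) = -153 / 380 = -0.40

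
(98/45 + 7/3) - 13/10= 289/90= 3.21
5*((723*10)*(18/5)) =130140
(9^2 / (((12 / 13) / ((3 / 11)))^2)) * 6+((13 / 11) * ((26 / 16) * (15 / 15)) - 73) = -13869 / 484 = -28.65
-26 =-26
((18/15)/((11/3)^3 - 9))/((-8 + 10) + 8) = 81/27200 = 0.00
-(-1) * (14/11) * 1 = 14/11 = 1.27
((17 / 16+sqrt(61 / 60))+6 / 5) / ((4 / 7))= 7 * sqrt(915) / 120+1267 / 320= 5.72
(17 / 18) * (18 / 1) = 17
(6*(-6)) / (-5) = 36 / 5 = 7.20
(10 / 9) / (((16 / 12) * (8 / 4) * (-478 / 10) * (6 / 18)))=-25 / 956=-0.03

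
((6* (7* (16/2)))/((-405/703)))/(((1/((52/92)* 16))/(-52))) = 851608576/3105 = 274270.07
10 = 10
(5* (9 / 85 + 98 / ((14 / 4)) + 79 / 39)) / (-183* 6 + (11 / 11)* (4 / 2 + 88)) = -49943 / 334152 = -0.15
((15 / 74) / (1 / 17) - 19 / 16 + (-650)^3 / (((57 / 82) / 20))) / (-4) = 266627919923791 / 134976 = 1975372806.45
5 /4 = 1.25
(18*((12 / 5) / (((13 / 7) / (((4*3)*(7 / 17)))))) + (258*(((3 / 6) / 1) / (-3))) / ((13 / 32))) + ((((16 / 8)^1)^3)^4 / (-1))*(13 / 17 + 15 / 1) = -64563.14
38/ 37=1.03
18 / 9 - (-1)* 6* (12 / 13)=98 / 13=7.54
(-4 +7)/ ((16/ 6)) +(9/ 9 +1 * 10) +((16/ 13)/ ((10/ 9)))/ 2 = 6593/ 520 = 12.68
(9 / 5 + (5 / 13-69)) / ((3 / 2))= -8686 / 195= -44.54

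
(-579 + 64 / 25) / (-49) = 11.76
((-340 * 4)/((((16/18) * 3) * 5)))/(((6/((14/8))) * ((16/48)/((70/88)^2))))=-437325/7744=-56.47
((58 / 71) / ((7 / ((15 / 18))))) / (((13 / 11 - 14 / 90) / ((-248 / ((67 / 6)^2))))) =-53400600 / 283341191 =-0.19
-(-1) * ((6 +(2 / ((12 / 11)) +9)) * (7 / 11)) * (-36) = -4242 / 11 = -385.64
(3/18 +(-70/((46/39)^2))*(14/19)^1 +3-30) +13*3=-1502147/60306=-24.91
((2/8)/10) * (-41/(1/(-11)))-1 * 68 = -2269/40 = -56.72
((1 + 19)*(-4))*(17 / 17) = -80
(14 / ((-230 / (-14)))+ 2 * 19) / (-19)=-4468 / 2185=-2.04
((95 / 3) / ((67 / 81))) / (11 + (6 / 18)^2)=4617 / 1340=3.45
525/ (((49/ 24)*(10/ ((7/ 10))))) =18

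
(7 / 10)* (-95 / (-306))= 133 / 612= 0.22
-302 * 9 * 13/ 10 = -17667/ 5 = -3533.40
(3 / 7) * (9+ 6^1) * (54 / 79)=2430 / 553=4.39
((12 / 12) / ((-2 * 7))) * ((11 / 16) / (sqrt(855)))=-11 * sqrt(95) / 63840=-0.00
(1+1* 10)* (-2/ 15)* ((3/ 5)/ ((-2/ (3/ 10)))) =33/ 250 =0.13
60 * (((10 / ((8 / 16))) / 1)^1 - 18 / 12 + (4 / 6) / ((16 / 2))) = 1115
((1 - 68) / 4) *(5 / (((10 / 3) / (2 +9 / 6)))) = -1407 / 16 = -87.94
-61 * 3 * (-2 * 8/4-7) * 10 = 20130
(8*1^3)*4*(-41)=-1312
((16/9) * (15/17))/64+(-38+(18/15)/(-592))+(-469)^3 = -7786648661863/75480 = -103161746.98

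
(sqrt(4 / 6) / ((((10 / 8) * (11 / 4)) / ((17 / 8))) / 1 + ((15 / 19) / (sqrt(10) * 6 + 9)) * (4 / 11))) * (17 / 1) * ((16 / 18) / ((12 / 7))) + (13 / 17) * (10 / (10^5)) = -920028032 * sqrt(15) / 65590945155 + 13 / 170000 + 119842107308 * sqrt(6) / 65590945155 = 4.42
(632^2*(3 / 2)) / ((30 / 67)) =6690352 / 5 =1338070.40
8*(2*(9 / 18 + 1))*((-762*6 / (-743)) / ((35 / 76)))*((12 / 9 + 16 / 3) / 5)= 11119104 / 26005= 427.58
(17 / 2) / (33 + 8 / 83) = 0.26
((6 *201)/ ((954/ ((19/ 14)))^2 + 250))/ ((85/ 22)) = 4789026/ 7585101905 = 0.00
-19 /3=-6.33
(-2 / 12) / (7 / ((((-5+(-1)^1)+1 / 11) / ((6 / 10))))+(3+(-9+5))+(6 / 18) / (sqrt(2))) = 105625* sqrt(2) / 10917646+542100 / 5458823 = 0.11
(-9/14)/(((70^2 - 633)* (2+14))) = -9/955808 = -0.00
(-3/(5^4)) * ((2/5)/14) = -3/21875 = -0.00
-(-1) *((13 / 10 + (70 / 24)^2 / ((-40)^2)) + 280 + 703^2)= 22786113269 / 46080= 494490.31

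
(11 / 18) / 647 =11 / 11646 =0.00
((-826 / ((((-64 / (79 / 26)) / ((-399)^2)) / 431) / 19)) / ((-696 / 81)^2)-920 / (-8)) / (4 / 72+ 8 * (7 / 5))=1395384580804293315 / 22681864192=61519836.69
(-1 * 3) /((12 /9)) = -9 /4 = -2.25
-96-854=-950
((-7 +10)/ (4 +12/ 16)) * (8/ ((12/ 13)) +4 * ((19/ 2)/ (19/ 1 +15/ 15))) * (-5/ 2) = -317/ 19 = -16.68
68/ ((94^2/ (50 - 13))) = 629/ 2209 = 0.28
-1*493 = -493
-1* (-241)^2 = -58081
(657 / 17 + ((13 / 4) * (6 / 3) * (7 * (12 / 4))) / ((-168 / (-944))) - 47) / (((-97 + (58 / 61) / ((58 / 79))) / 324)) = -42482718 / 16541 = -2568.33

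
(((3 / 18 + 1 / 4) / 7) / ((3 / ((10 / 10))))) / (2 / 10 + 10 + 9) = 25 / 24192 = 0.00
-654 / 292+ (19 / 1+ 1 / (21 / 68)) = 61315 / 3066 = 20.00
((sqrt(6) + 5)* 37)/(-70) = -37/14-37* sqrt(6)/70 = -3.94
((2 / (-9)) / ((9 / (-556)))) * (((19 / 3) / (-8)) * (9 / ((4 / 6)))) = -2641 / 18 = -146.72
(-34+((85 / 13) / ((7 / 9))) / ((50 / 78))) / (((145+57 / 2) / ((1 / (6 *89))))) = -731 / 3242715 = -0.00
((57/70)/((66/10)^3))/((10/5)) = 475/335412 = 0.00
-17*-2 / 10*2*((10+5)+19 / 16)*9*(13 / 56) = 73593 / 320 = 229.98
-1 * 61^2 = -3721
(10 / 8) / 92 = 5 / 368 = 0.01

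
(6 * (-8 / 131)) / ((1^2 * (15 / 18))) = -288 / 655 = -0.44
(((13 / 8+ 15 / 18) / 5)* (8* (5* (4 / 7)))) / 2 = 118 / 21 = 5.62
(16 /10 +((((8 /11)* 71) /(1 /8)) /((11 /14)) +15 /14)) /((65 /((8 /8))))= 4475747 /550550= 8.13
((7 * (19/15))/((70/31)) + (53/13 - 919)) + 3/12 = -3551911/3900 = -910.75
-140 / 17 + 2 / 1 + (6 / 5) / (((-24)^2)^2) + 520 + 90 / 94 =113705995039 / 220907520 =514.72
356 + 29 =385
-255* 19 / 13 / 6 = -1615 / 26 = -62.12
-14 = -14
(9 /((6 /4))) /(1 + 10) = 0.55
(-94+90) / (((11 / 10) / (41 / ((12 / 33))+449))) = -22470 / 11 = -2042.73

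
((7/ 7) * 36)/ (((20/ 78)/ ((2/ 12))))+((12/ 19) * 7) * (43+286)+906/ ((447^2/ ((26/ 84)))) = 196376667674/ 132872985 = 1477.93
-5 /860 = -1 /172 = -0.01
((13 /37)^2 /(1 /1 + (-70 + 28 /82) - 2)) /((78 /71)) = -37843 /23795958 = -0.00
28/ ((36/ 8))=56/ 9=6.22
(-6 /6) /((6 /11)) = -11 /6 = -1.83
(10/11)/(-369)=-10/4059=-0.00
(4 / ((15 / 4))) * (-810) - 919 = -1783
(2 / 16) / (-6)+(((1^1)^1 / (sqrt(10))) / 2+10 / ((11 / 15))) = sqrt(10) / 20+7189 / 528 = 13.77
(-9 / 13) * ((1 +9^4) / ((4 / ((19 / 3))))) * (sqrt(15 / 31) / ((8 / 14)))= -8756.10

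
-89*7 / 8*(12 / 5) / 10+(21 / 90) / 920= -515837 / 27600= -18.69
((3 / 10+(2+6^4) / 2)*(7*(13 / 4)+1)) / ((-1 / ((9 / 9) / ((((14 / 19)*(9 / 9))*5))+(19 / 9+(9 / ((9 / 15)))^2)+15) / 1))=-18838264267 / 5040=-3737750.85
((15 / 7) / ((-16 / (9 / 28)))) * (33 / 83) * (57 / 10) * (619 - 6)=-31132431 / 520576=-59.80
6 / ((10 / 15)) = 9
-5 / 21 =-0.24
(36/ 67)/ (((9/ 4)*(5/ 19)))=304/ 335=0.91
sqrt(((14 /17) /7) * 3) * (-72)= -72 * sqrt(102) /17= -42.77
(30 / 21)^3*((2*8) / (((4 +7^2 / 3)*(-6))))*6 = -48000 / 20923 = -2.29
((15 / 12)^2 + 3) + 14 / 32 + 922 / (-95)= -447 / 95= -4.71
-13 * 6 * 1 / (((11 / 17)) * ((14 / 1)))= -663 / 77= -8.61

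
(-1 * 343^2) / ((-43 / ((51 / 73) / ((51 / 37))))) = 4353013 / 3139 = 1386.75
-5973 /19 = -314.37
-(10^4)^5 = -100000000000000000000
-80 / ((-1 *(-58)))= -40 / 29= -1.38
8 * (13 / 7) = 104 / 7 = 14.86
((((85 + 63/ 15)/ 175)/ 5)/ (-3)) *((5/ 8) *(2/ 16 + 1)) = -669/ 28000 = -0.02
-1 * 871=-871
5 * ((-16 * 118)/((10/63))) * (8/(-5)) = 475776/5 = 95155.20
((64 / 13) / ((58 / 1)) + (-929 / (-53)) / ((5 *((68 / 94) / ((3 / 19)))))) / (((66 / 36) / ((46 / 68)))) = 3785404377 / 12068723810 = 0.31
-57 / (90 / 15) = -19 / 2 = -9.50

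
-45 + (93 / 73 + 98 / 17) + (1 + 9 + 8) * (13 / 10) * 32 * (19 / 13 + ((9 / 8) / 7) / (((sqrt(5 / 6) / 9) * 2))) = 18954 * sqrt(30) / 175 + 6555202 / 6205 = 1649.67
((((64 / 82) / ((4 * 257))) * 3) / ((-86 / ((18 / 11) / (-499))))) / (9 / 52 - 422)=-11232 / 54552706905565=-0.00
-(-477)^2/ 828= -25281/ 92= -274.79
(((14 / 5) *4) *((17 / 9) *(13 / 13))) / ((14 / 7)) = 476 / 45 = 10.58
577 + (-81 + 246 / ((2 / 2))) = 742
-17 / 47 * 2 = -34 / 47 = -0.72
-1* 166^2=-27556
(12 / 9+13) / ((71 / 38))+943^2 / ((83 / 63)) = 11932967953 / 17679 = 674979.80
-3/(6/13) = -13/2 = -6.50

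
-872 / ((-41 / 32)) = 27904 / 41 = 680.59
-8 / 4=-2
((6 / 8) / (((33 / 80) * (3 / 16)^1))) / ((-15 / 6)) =-128 / 33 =-3.88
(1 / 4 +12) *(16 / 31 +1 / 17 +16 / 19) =695261 / 40052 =17.36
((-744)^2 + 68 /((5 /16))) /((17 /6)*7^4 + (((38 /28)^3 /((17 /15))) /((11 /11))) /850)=81.40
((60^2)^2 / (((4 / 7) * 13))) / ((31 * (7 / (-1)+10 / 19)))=-143640000 / 16523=-8693.34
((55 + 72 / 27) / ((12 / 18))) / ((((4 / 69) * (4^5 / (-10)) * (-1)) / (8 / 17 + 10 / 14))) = 8415585 / 487424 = 17.27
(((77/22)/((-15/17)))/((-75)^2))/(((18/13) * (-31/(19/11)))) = 29393/1035787500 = 0.00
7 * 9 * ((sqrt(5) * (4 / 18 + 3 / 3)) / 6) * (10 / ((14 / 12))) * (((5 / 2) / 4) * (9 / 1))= 2475 * sqrt(5) / 4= 1383.57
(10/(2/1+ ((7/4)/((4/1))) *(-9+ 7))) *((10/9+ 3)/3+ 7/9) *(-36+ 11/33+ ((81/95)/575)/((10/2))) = -681.04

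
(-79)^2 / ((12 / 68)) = 106097 / 3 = 35365.67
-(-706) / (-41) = -706 / 41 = -17.22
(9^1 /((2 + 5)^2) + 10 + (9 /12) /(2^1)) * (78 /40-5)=-32.20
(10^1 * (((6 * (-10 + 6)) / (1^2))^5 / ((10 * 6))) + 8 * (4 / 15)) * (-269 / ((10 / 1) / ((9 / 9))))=2677428016 / 75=35699040.21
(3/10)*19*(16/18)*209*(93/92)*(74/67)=9109474/7705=1182.28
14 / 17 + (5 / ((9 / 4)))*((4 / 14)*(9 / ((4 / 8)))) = 1458 / 119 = 12.25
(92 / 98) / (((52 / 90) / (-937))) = -969795 / 637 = -1522.44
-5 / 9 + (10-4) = 49 / 9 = 5.44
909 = 909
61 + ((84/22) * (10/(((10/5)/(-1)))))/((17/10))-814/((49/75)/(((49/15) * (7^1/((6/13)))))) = -34601674/561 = -61678.56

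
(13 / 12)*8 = 26 / 3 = 8.67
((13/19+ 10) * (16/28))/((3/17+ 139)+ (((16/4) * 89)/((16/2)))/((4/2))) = 7888/208563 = 0.04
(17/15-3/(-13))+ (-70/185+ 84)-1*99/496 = 303419027/3578640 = 84.79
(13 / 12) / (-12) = -13 / 144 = -0.09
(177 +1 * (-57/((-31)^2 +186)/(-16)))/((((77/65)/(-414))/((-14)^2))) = -305946880785/25234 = -12124390.93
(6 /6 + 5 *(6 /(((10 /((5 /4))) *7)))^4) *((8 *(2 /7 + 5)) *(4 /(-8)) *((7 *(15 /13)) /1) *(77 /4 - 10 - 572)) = 96163.71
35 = 35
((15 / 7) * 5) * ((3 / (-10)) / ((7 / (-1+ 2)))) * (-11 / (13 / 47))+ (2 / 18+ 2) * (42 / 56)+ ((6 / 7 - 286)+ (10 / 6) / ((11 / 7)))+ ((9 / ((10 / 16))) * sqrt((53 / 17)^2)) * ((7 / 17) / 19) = -607753228987 / 2308526220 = -263.26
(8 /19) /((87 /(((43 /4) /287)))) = 86 /474411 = 0.00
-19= -19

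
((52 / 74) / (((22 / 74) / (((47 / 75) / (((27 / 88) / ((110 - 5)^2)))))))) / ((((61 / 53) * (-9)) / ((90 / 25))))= -50776544 / 2745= -18497.83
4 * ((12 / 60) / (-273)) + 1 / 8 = 1333 / 10920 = 0.12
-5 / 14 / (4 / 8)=-5 / 7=-0.71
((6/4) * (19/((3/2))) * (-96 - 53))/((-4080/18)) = 8493/680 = 12.49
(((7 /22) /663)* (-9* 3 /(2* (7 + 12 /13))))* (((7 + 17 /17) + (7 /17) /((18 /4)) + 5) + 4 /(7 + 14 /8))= -72553 /6548740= -0.01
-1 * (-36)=36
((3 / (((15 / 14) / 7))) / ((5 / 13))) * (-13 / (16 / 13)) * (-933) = 100440249 / 200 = 502201.24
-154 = -154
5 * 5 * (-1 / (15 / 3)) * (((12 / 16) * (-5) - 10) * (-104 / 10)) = -715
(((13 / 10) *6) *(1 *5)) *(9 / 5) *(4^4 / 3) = 29952 / 5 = 5990.40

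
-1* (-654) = 654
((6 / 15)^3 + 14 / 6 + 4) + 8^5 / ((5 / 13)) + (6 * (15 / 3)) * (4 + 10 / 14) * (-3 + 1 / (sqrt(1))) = 222915893 / 2625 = 84920.34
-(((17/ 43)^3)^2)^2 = -582622237229761/ 39959630797262576401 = -0.00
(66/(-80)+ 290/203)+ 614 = 614.60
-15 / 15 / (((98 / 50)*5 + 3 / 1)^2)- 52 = -213017 / 4096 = -52.01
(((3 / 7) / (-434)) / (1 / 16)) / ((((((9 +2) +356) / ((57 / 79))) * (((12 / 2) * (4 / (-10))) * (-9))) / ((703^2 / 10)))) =-9389971 / 132121101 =-0.07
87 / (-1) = -87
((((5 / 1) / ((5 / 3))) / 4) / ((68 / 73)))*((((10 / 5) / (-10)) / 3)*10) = -73 / 136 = -0.54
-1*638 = -638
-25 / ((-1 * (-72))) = -25 / 72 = -0.35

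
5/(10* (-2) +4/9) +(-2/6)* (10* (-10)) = 17465/528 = 33.08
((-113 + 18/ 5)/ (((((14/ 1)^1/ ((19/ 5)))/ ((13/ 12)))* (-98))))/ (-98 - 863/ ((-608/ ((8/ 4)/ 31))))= -79579201/ 23736174525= -0.00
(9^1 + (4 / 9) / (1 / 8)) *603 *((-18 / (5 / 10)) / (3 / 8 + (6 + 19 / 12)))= -6541344 / 191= -34247.87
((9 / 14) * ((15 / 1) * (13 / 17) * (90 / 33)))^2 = 404.44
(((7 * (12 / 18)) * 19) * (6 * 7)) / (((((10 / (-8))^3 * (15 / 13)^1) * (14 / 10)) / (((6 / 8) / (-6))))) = 55328 / 375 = 147.54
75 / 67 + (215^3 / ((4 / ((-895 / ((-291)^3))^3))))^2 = 268692192903114185000955019894274073565285747075 / 240031692326778966781003848840047628065063470512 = 1.12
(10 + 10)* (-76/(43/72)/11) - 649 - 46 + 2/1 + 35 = -420674/473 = -889.37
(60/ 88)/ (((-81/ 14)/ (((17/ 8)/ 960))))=-119/ 456192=-0.00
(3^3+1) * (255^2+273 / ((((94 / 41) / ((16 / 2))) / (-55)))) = 16624020 / 47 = 353702.55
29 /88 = 0.33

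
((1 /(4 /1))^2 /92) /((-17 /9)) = -9 /25024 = -0.00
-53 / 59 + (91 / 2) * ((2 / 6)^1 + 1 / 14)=12403 / 708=17.52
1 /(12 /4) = 0.33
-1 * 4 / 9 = -4 / 9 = -0.44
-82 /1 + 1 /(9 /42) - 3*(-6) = -178 /3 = -59.33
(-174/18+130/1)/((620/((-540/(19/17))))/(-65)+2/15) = 3590145/4567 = 786.11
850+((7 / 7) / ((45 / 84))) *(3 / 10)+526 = 34414 / 25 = 1376.56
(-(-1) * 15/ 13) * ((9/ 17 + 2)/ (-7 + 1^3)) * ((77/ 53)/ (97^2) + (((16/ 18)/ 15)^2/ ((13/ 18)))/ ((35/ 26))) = -25900921/ 14137492950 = -0.00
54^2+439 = 3355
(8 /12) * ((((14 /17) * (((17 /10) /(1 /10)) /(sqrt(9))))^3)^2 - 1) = 15057614 /2187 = 6885.05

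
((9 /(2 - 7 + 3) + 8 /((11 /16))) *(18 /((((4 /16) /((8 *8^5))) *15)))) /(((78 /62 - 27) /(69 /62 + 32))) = -84494516224 /7315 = -11550856.63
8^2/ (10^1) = 32/ 5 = 6.40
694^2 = 481636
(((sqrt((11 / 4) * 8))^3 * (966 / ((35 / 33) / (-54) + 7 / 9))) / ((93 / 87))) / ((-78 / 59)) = -1542795012 * sqrt(22) / 77779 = -93037.32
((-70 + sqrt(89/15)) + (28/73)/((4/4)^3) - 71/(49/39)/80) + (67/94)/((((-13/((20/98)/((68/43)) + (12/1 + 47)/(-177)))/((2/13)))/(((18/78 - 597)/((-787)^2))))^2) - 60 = -127.89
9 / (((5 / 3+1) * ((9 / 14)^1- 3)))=-63 / 44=-1.43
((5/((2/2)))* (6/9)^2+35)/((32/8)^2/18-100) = -335/892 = -0.38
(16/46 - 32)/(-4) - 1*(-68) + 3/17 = 29751/391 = 76.09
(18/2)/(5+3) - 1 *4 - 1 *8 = -87/8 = -10.88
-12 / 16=-3 / 4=-0.75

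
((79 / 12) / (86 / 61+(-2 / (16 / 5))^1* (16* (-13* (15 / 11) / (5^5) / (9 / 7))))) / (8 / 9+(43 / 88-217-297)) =-655986375 / 74267407222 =-0.01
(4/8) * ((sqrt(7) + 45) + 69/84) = sqrt(7)/2 + 1283/56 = 24.23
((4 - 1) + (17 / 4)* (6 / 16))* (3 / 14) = 63 / 64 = 0.98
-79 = -79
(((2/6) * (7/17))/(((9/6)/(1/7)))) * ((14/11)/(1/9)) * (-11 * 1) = -28/17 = -1.65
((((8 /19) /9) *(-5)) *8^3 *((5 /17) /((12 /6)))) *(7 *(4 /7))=-204800 /2907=-70.45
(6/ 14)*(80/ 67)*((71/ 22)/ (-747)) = -2840/ 1284591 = -0.00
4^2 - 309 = -293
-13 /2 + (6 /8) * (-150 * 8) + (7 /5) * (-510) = -3241 /2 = -1620.50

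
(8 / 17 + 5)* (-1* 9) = -837 / 17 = -49.24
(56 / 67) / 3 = 56 / 201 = 0.28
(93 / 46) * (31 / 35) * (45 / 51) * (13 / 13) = 8649 / 5474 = 1.58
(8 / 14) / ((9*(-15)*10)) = -2 / 4725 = -0.00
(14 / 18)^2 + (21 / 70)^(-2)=949 / 81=11.72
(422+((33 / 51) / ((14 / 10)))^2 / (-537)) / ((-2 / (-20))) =32090778290 / 7604457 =4220.00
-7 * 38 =-266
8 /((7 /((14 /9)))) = 16 /9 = 1.78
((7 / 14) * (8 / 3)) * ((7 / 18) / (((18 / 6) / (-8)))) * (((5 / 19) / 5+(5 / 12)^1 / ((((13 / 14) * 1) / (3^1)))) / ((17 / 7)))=-270872 / 340119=-0.80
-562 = -562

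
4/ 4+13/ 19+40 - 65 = -443/ 19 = -23.32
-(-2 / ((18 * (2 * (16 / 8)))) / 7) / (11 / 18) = 1 / 154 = 0.01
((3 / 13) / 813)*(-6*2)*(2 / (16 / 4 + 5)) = -0.00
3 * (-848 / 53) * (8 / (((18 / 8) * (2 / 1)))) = -256 / 3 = -85.33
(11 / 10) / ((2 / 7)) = 77 / 20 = 3.85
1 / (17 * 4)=1 / 68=0.01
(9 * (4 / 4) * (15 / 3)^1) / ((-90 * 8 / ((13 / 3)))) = -13 / 48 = -0.27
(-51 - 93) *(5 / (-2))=360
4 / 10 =2 / 5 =0.40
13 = 13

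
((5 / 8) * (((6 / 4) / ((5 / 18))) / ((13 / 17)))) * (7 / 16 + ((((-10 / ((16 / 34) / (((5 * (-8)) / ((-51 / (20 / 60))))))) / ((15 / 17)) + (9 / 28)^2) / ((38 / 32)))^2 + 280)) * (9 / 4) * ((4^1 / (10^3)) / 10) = 52872739735079 / 43268709120000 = 1.22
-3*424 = -1272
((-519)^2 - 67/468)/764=126060881/357552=352.57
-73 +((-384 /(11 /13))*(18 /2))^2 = 2018516351 /121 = 16681953.31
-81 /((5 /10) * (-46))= 81 /23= 3.52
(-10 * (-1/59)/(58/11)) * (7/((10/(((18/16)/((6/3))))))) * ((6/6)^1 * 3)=2079/54752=0.04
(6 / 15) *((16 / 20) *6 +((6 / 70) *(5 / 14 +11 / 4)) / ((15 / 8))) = 12108 / 6125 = 1.98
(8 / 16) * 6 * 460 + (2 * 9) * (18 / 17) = 1399.06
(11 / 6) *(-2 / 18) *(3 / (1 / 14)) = -8.56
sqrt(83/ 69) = sqrt(5727)/ 69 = 1.10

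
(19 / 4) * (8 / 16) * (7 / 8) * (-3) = -399 / 64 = -6.23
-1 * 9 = -9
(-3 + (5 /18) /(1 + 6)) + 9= 761 /126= 6.04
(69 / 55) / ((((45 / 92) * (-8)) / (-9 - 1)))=529 / 165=3.21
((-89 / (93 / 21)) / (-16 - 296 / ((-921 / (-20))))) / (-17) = -573783 / 10885712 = -0.05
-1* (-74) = 74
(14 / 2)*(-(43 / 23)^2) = -12943 / 529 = -24.47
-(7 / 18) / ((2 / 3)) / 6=-7 / 72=-0.10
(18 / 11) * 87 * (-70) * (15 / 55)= -328860 / 121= -2717.85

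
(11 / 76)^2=121 / 5776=0.02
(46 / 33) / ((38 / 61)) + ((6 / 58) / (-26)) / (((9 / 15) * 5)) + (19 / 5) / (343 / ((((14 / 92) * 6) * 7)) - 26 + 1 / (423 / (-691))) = 31005457573 / 13015027740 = 2.38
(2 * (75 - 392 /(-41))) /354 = 3467 /7257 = 0.48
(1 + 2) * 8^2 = 192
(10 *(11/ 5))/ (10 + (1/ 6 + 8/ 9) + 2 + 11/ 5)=1980/ 1373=1.44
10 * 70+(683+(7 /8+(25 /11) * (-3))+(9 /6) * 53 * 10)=191141 /88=2172.06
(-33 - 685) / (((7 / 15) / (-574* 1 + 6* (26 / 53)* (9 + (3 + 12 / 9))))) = 305243340 / 371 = 822758.33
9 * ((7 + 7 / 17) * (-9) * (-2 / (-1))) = -20412 / 17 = -1200.71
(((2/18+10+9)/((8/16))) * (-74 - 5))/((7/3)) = -27176/21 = -1294.10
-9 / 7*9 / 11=-81 / 77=-1.05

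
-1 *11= -11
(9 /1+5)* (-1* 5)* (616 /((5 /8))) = -68992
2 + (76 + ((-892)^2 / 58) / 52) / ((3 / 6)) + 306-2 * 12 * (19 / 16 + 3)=668895 / 754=887.13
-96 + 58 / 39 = -3686 / 39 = -94.51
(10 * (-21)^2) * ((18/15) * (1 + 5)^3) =1143072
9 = 9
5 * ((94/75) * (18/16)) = 141/20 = 7.05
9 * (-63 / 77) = -81 / 11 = -7.36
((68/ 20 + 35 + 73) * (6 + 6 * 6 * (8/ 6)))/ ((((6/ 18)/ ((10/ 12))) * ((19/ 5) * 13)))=75195/ 247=304.43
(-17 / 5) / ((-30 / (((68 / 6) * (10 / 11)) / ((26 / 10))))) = 578 / 1287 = 0.45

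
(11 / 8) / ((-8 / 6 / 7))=-231 / 32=-7.22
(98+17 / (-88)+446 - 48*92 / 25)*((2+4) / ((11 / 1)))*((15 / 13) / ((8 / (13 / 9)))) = 807767 / 19360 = 41.72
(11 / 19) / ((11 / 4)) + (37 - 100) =-1193 / 19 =-62.79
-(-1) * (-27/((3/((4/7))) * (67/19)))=-684/469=-1.46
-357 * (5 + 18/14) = -2244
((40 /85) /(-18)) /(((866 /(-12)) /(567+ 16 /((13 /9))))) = 20040 /95693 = 0.21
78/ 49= 1.59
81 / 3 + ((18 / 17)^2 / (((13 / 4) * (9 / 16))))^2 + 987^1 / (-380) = 132906047457 / 5363718620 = 24.78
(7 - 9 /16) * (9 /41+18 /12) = 11.07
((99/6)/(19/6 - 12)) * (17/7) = -1683/371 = -4.54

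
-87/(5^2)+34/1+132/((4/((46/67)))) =89071/1675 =53.18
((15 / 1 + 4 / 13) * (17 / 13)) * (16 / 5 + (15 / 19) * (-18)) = -3538618 / 16055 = -220.41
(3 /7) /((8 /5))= 0.27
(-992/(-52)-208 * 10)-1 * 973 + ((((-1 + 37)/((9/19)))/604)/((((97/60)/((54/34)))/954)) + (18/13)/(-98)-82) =-475521218708/158612363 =-2998.01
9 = 9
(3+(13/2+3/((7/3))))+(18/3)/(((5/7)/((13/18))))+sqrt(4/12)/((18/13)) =13*sqrt(3)/54+3539/210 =17.27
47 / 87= 0.54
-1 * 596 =-596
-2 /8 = -0.25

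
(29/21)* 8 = 232/21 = 11.05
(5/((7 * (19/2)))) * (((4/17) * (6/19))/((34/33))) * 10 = 39600/730303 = 0.05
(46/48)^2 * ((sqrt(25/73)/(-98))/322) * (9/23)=-5 * sqrt(73)/6409984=-0.00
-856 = -856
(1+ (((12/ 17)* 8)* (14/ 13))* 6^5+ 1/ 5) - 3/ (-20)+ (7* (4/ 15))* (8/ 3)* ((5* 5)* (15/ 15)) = 1886174023/ 39780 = 47415.13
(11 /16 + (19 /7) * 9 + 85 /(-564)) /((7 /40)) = 1971265 /13818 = 142.66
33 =33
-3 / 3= -1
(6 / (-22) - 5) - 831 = -9199 / 11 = -836.27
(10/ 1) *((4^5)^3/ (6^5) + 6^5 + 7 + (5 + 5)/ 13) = 4607965430/ 3159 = 1458678.52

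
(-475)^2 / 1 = 225625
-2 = -2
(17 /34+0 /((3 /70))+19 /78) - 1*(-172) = 6737 /39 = 172.74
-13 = -13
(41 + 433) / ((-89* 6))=-79 / 89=-0.89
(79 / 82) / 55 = 79 / 4510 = 0.02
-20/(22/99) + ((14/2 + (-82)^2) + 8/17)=112905/17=6641.47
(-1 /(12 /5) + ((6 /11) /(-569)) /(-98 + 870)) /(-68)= 6039953 /985717392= 0.01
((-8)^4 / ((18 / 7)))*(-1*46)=-659456 / 9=-73272.89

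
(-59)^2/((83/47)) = 163607/83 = 1971.17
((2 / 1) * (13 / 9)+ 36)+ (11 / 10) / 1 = 3599 / 90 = 39.99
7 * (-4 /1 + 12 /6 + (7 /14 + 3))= 21 /2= 10.50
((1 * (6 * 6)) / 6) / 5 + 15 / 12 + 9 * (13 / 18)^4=285689 / 58320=4.90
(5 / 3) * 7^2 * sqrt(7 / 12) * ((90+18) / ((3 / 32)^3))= 16056320 * sqrt(21) / 9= 8175477.98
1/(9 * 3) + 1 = 28/27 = 1.04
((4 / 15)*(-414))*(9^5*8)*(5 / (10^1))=-130380192 / 5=-26076038.40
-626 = -626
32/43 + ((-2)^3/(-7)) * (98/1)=4848/43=112.74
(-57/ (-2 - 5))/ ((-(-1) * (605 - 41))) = 19/ 1316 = 0.01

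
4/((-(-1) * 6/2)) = 4/3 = 1.33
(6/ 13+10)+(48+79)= 1787/ 13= 137.46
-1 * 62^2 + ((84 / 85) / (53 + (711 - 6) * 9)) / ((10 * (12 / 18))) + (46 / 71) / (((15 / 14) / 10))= -317551657883 / 82739850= -3837.95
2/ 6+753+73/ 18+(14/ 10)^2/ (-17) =5793143/ 7650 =757.27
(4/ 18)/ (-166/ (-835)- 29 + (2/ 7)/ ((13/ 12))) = -151970/ 19515771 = -0.01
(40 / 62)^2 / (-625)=-16 / 24025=-0.00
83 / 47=1.77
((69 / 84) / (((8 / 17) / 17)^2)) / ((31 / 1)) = 1920983 / 55552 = 34.58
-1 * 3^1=-3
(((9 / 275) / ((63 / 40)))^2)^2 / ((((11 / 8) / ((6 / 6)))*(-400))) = -2048 / 6041928921875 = -0.00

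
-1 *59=-59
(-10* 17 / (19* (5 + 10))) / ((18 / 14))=-238 / 513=-0.46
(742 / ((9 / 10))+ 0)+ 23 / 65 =482507 / 585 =824.80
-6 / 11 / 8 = -3 / 44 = -0.07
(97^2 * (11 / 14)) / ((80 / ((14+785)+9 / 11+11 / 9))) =106594561 / 1440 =74024.00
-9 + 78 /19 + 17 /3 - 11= -583 /57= -10.23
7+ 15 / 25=38 / 5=7.60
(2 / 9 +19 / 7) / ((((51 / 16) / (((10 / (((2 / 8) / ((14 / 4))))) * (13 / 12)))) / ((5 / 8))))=120250 / 1377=87.33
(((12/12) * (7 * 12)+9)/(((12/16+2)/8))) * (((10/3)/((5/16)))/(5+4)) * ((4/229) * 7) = 888832/22671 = 39.21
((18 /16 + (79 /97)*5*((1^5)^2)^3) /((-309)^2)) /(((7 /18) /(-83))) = -334739 /28814044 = -0.01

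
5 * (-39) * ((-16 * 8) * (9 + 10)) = 474240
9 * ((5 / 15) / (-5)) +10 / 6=16 / 15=1.07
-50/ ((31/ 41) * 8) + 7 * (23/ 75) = -56911/ 9300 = -6.12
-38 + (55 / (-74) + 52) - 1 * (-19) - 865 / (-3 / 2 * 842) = 3078791 / 93462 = 32.94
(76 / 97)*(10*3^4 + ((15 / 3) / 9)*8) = 557080 / 873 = 638.12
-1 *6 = -6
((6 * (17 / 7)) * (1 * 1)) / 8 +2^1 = 3.82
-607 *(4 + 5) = -5463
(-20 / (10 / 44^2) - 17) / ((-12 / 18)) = 11667 / 2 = 5833.50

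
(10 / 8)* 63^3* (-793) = -991436355 / 4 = -247859088.75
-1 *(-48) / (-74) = -24 / 37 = -0.65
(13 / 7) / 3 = 13 / 21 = 0.62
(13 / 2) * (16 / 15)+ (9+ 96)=1679 / 15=111.93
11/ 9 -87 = -85.78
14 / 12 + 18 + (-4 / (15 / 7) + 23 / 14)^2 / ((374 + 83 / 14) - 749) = 155977708 / 8138025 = 19.17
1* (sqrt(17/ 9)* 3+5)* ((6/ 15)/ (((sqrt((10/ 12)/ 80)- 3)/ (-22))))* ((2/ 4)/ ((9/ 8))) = 704* sqrt(102)/ 38835+704* sqrt(6)/ 7767+5632* sqrt(17)/ 4315+5632/ 863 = 12.31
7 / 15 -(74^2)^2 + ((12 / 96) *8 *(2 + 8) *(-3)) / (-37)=-16642548971 / 555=-29986574.72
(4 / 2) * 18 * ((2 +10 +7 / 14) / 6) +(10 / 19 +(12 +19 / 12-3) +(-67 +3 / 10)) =22127 / 1140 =19.41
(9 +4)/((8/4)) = 13/2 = 6.50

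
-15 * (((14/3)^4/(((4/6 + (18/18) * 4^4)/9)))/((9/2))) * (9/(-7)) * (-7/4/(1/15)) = -20580/11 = -1870.91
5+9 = 14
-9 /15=-3 /5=-0.60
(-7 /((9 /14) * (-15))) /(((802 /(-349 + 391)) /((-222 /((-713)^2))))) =-50764 /3057839535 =-0.00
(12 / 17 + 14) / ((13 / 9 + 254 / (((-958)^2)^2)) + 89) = 189515420931600 / 1165561953271211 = 0.16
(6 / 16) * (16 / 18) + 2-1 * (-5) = 22 / 3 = 7.33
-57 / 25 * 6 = -342 / 25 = -13.68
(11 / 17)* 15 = 165 / 17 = 9.71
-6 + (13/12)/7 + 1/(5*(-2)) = -2497/420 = -5.95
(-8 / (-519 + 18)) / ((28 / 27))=18 / 1169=0.02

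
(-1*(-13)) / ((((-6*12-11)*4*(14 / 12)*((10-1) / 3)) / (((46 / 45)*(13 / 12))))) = -0.01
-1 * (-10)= 10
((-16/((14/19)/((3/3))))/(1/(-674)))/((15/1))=975.70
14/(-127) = -14/127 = -0.11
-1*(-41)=41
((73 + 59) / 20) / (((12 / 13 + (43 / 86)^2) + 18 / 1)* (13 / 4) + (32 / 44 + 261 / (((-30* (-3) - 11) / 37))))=458832 / 12880685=0.04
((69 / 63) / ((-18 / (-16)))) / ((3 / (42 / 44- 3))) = -460 / 693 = -0.66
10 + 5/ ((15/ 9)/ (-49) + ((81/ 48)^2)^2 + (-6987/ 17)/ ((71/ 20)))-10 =-3419996160/ 73666385803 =-0.05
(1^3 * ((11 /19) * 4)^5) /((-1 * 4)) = -41229056 /2476099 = -16.65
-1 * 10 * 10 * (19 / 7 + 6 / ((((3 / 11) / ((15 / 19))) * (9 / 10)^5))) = -8410556300 / 2617839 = -3212.79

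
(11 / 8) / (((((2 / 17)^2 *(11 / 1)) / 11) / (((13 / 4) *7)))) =2260.07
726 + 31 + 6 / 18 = 2272 / 3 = 757.33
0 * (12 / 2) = 0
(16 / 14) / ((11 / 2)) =16 / 77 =0.21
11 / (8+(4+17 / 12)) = 132 / 161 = 0.82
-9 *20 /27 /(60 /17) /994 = -17 /8946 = -0.00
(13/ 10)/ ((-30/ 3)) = -13/ 100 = -0.13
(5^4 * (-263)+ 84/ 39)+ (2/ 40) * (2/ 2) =-42736927/ 260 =-164372.80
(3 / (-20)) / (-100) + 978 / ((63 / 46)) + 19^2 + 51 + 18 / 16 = 47343313 / 42000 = 1127.22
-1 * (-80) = 80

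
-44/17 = -2.59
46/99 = 0.46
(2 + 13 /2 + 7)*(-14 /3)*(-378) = 27342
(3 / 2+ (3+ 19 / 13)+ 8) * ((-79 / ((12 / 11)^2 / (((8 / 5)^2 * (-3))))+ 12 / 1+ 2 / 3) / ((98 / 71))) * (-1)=-24046209 / 4550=-5284.88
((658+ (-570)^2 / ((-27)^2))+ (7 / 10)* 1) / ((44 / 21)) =6261829 / 11880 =527.09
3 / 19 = 0.16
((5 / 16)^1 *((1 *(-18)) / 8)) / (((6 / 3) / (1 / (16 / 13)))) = -585 / 2048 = -0.29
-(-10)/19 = 10/19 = 0.53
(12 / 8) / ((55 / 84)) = 126 / 55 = 2.29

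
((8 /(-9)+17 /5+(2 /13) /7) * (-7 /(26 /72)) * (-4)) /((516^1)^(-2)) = 44189975808 /845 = 52295829.36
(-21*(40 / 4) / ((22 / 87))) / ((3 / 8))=-24360 / 11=-2214.55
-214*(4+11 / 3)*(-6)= 9844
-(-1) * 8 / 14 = 4 / 7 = 0.57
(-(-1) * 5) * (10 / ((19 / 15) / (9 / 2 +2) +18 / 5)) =975 / 74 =13.18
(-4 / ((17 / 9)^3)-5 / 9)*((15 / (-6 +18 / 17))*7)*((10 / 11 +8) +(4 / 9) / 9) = 92172145 / 421362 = 218.75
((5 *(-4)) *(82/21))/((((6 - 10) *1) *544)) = 205/5712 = 0.04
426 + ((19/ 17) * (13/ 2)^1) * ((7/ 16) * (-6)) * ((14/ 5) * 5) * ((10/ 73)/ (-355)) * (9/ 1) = 150467925/ 352444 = 426.93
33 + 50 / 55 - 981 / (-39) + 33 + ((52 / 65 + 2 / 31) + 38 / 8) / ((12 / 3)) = 33146983 / 354640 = 93.47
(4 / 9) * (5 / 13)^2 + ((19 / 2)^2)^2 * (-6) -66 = -48936.31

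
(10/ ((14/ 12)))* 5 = 42.86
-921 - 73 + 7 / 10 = -993.30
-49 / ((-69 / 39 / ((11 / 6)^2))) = 77077 / 828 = 93.09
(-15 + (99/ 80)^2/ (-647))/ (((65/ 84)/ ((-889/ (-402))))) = -386583967623/ 9016592000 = -42.87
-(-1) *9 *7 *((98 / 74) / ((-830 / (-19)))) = 58653 / 30710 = 1.91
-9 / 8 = -1.12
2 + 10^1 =12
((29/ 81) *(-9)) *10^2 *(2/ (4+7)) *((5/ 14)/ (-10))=2.09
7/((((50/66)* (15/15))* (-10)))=-231/250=-0.92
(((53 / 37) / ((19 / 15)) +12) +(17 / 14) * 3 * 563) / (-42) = -6771491 / 137788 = -49.14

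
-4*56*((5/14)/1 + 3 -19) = 3504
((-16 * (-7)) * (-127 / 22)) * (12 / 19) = -85344 / 209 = -408.34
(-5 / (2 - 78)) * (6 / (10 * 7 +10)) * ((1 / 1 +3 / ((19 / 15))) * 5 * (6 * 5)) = 900 / 361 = 2.49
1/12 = 0.08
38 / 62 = 0.61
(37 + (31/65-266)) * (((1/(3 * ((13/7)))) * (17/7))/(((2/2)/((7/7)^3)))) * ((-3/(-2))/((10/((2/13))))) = -126259/54925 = -2.30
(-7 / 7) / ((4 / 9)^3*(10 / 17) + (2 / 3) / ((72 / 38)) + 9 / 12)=-49572 / 57181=-0.87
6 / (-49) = -6 / 49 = -0.12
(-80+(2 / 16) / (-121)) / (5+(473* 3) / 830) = -32138015 / 2695396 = -11.92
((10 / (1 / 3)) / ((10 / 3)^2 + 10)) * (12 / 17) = 1.00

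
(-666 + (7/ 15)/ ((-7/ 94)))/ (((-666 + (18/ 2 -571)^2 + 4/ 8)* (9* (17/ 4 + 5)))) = -80672/ 3148633215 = -0.00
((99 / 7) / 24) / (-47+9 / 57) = -627 / 49840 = -0.01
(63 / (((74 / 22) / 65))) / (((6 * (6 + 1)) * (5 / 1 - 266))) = -0.11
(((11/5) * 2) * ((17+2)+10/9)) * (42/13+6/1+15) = 27874/13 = 2144.15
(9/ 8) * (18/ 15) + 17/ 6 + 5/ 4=163/ 30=5.43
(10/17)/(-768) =-5/6528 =-0.00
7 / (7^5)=1 / 2401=0.00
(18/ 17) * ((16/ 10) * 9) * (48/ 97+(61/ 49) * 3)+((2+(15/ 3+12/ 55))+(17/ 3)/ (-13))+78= 5174250922/ 34663629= 149.27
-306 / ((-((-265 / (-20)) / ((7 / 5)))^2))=239904 / 70225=3.42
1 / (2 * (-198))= -1 / 396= -0.00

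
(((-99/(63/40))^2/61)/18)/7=96800/188307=0.51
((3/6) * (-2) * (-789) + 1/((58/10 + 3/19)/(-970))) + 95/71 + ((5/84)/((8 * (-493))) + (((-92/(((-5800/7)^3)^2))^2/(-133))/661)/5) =25602813067738587174511784711502279999992496789811956612553/40799421500990364927641416600320000000000000000000000000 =627.53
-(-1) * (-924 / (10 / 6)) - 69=-3117 / 5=-623.40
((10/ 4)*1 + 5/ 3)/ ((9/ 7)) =175/ 54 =3.24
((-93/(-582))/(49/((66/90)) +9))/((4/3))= 341/215728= 0.00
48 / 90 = 8 / 15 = 0.53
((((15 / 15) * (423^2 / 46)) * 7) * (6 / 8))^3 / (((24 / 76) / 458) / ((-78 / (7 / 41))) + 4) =41010505837080432261459669 / 19262308498688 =2129054564766.93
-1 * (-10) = 10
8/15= 0.53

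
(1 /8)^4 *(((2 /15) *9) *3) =9 /10240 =0.00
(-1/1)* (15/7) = -15/7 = -2.14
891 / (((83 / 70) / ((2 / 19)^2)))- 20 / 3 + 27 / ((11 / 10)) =25911010 / 988779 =26.21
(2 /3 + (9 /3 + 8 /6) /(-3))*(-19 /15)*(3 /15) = 0.20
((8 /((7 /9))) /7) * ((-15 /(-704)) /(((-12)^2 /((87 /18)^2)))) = 4205 /827904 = 0.01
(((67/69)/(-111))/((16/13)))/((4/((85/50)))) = -14807/4901760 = -0.00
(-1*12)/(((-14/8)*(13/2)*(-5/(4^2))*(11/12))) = -18432/5005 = -3.68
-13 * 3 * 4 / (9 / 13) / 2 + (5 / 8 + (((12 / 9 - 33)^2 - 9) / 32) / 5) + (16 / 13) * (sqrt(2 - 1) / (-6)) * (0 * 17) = -38099 / 360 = -105.83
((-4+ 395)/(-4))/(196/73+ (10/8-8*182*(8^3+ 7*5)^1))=28543/232556995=0.00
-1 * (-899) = 899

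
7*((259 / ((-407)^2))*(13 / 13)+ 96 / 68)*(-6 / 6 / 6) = -752969 / 456654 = -1.65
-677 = -677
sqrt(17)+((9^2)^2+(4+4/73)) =sqrt(17)+479249/73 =6569.18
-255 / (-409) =255 / 409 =0.62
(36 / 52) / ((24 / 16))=6 / 13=0.46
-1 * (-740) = 740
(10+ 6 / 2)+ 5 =18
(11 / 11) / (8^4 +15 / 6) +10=81972 / 8197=10.00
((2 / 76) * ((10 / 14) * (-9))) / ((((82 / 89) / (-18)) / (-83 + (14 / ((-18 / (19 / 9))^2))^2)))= -6356880911135 / 23183582184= -274.20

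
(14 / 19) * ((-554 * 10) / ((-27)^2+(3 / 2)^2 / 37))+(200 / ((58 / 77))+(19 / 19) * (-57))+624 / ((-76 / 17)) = 3765731965 / 59453451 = 63.34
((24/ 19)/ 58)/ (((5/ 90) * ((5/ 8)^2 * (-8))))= -1728/ 13775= -0.13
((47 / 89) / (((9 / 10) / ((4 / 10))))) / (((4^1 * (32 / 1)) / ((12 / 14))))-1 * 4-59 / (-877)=-103097677 / 26225808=-3.93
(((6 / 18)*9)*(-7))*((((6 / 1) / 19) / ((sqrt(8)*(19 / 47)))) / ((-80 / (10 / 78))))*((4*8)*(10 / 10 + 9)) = 9870*sqrt(2) / 4693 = 2.97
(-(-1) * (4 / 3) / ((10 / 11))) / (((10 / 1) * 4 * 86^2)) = 11 / 2218800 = 0.00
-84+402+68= 386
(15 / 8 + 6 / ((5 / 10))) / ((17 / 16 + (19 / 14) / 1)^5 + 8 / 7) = 0.17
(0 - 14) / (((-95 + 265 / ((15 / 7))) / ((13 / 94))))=-273 / 4042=-0.07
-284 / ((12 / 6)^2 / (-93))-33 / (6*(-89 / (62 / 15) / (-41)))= 8801024 / 1335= 6592.53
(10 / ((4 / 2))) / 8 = 5 / 8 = 0.62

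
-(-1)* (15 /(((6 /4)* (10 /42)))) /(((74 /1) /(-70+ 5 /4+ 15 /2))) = -34.76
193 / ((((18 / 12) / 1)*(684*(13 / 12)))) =386 / 2223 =0.17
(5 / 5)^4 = 1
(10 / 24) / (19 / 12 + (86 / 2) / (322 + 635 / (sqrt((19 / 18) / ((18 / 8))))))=141944645 / 532543363 -14744700 * sqrt(38) / 10118323897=0.26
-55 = -55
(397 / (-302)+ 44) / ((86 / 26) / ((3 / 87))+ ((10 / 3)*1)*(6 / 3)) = 502749 / 1208302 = 0.42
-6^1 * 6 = -36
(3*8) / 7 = 24 / 7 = 3.43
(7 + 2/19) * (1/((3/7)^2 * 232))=735/4408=0.17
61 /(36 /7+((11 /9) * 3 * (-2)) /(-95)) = 121695 /10414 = 11.69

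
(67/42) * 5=335/42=7.98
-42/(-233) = 42/233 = 0.18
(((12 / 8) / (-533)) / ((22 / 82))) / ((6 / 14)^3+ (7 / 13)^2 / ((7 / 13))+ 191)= -343 / 6265754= -0.00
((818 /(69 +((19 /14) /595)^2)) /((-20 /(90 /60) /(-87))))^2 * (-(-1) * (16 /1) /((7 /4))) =1254092524164078851044800 /22923358825939160521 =54708.06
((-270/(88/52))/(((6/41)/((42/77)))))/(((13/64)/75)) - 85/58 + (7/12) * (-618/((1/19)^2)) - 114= -1227540183/3509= -349826.21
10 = 10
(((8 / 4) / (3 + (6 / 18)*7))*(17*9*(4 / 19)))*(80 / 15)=1224 / 19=64.42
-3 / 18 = -0.17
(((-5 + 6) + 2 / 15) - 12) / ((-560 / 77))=1793 / 1200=1.49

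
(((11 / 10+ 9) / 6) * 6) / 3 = 101 / 30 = 3.37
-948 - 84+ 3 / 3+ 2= -1029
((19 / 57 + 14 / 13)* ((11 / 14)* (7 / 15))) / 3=121 / 702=0.17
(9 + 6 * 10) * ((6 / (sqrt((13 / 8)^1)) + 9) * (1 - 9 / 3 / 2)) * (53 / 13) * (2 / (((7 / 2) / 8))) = -526608 / 91 - 702144 * sqrt(26) / 1183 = -8813.31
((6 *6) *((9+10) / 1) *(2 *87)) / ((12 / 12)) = 119016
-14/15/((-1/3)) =14/5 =2.80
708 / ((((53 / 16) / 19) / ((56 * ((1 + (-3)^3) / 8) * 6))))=-235033344 / 53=-4434591.40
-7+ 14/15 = -91/15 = -6.07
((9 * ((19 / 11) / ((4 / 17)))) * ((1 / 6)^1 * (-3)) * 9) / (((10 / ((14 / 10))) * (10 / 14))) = -1281987 / 22000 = -58.27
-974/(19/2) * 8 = -15584/19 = -820.21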